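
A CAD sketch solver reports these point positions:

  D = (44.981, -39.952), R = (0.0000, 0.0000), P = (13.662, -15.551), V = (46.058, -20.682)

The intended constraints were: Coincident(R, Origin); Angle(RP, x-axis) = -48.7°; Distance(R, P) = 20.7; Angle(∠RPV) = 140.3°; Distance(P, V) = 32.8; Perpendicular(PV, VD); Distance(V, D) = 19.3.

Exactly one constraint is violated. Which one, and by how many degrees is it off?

Perpendicular(PV, VD) — off by 5.80°.

R = (0.00, 0.00) ✓; RP at -48.70° ✓; |RP| = 20.70 ✓; ∠RPV = 140.3° ✓; |PV| = 32.80 ✓; ∠(PV, VD) = 84.20° ✗; |VD| = 19.30 ✓.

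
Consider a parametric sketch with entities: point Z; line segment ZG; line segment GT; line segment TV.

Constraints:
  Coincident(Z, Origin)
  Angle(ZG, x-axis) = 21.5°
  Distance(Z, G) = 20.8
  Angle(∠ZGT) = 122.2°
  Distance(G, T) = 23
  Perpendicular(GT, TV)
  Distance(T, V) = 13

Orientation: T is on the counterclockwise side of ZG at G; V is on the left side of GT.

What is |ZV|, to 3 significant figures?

34.4

∠ZGT = 122.2°, so GT runs at 21.5° + (180° − 122.2°) = 79.3° from the x-axis; with |GT| = 23.0, T = G + 23.0·(cos 79.3°, sin 79.3°) = (23.6, 30.2). The perpendicularity gives TV at right angles to GT; with |TV| = 13.0 on the left of GT, V = T + 13.0·(-0.983, 0.186) = (10.8, 32.6). Then |ZV| = |V − Z| = 34.4.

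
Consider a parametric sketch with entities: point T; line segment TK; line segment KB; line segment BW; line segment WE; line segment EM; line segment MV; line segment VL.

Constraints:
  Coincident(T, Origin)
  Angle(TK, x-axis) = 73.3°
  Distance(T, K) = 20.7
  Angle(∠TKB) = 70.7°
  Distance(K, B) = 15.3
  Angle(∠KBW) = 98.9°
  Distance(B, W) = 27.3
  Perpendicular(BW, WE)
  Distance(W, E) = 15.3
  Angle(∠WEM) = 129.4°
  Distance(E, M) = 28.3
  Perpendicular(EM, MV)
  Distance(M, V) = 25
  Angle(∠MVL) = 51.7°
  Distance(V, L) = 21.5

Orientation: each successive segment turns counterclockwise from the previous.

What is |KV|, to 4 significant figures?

8.154

∠WEM = 129.4° gives EM at 44.30° from the x-axis; with |EM| = 28.3, M = (23.13, 10.08). EM is perpendicular to MV, so MV runs at 134.3°; with |MV| = 25.0, V = (5.670, 27.98). Then |KV| = |V − K| = 8.154.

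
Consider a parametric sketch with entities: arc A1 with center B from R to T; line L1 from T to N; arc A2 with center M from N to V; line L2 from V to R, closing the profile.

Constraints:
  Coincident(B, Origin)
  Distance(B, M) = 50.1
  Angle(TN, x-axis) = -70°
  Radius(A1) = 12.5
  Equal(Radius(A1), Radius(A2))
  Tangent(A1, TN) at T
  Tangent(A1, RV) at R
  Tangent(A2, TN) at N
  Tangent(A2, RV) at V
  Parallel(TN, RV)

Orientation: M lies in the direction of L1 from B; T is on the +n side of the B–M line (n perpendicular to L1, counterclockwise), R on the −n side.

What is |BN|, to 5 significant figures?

51.636

The slot axis is L1's direction at -70.0°, so u = (cos -70.0°, sin -70.0°) = (0.34202, -0.93969) and n = (−sin -70.0°, cos -70.0°) = (0.93969, 0.34202). B is at the origin and M lies 50.1 along u from B, so M = 50.1·u = (17.135, -47.079). Tangency of A1 to both parallel lines with radius 12.5 puts T and R at B ± 12.5·n: T = (11.746, 4.2753), R = (-11.746, -4.2753). Equal radii place N and V the same way about M: N = M + 12.5·n = (28.881, -42.803), V = M − 12.5·n = (5.3891, -51.354). Then |BN| = |N − B| = 51.636.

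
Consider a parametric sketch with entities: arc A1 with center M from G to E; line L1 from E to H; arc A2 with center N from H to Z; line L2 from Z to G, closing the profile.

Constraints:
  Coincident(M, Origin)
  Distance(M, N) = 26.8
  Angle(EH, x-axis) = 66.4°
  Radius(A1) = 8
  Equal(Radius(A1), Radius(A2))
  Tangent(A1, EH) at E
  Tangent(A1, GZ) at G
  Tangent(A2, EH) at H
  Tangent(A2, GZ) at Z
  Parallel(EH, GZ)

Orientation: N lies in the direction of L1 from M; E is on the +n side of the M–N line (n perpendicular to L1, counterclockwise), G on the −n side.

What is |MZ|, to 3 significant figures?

28.0

The slot axis is L1's direction at 66.4°, so u = (cos 66.4°, sin 66.4°) = (0.400, 0.916) and n = (−sin 66.4°, cos 66.4°) = (-0.916, 0.400). M is at the origin and N lies 26.8 along u from M, so N = 26.8·u = (10.7, 24.6). Tangency of A1 to both parallel lines with radius 8.0 puts E and G at M ± 8.0·n: E = (-7.33, 3.20), G = (7.33, -3.20). Equal radii place H and Z the same way about N: H = N + 8.0·n = (3.40, 27.8), Z = N − 8.0·n = (18.1, 21.4). Then |MZ| = |Z − M| = 28.0.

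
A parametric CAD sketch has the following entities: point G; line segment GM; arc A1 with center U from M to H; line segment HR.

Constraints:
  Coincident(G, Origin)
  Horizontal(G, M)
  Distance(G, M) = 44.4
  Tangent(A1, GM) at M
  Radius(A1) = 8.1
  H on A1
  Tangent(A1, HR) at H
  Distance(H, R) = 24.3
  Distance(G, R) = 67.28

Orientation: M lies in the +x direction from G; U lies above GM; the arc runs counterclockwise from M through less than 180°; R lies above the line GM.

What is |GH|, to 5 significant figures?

52.043

G is at the origin; GM is horizontal with |GM| = 44.4 and M on the +x side, so M = (44.400, 0.0000). A1 meets GM tangentially, so UM is at right angles to GM, so U = M + (0, 8.1) = (44.400, 8.1000). Since UH ⟂ HR (tangency), |UR| = √(8.1² + 24.3²) = 25.614 regardless of where H sits on A1. So R lies on both circle(G, 67.28) and circle(U, 25.614); the above-GM intersection is R = (61.582, 27.097). H is the foot of the tangent from R: H = (51.817, 4.8450).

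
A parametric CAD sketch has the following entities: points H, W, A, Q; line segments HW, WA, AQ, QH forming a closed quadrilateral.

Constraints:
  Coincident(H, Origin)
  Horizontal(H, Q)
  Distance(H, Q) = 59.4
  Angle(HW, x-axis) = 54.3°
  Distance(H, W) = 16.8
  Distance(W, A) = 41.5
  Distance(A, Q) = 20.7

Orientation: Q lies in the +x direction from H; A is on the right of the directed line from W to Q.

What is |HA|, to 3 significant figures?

44.1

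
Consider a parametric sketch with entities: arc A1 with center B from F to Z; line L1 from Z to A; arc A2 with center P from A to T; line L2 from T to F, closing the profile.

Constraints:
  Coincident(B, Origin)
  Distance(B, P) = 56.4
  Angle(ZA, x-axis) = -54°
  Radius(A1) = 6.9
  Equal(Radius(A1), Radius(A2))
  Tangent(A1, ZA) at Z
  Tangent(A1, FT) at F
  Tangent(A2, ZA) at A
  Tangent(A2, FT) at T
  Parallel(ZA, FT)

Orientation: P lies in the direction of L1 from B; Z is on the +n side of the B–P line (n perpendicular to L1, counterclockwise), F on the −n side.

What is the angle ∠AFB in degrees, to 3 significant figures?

76.3°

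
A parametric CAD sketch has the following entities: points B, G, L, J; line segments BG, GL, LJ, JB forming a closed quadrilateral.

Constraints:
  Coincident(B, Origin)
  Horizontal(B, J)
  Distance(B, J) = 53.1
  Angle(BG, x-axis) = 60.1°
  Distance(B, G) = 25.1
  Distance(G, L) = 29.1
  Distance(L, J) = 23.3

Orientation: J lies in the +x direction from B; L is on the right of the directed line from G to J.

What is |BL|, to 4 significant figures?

29.90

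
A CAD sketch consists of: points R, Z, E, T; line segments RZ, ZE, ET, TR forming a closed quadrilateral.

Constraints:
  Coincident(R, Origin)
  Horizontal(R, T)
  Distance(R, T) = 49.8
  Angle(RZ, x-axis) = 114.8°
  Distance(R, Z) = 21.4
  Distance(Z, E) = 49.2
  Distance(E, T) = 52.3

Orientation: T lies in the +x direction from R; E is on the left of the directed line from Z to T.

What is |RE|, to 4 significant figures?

57.48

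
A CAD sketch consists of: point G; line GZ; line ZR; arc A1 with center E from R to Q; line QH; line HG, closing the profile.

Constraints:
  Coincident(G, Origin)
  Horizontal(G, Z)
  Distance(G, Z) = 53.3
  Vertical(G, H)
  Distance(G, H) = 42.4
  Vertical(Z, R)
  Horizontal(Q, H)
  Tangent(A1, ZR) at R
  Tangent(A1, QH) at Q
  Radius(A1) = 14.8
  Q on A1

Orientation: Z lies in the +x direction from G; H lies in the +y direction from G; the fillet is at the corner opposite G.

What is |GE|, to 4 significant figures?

47.37

G is at the origin; GZ is horizontal with |GZ| = 53.3 and Z on the +x side, so Z = (53.30, 0.000). G and H share the same x with |GH| = 42.4 and H on the +y side, so H = (0.000, 42.40). The virtual corner opposite G is at (53.30, 42.40). A1 meets ZR tangentially, so ER is at right angles to ZR and the tangent condition forces EQ to be normal to QH, with radius 14.8, so the center E sits 14.8 in from both sides at E = (38.50, 27.60). Then |GE| = |E − G| = 47.37.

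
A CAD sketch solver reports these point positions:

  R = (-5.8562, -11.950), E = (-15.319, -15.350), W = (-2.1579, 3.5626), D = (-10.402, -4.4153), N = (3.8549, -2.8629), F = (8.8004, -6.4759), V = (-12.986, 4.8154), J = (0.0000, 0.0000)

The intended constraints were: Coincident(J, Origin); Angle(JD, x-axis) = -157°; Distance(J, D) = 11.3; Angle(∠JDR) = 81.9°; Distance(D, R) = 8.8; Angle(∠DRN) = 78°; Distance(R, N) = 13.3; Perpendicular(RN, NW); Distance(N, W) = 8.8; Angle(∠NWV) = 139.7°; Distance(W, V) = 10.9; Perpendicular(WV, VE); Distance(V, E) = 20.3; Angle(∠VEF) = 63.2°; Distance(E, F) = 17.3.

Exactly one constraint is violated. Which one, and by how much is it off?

Distance(E, F) = 17.3 — off by 8.40.

J = (0.00, 0.00) ✓; JD at -157.0° ✓; |JD| = 11.30 ✓; ∠JDR = 81.90° ✓; |DR| = 8.800 ✓; ∠DRN = 78.00° ✓; |RN| = 13.30 ✓; ∠(RN, NW) = 90.00° ✓; |NW| = 8.800 ✓; ∠NWV = 139.7° ✓; |WV| = 10.90 ✓; ∠(WV, VE) = 90.00° ✓; |VE| = 20.30 ✓; ∠VEF = 63.20° ✓; |EF| = 25.70 ✗.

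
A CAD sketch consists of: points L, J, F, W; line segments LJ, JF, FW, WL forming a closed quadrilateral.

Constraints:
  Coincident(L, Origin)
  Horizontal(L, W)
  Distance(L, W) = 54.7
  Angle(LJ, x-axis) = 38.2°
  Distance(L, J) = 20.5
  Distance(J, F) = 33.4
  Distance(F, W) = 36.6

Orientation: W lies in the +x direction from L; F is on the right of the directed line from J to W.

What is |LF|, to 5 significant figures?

31.047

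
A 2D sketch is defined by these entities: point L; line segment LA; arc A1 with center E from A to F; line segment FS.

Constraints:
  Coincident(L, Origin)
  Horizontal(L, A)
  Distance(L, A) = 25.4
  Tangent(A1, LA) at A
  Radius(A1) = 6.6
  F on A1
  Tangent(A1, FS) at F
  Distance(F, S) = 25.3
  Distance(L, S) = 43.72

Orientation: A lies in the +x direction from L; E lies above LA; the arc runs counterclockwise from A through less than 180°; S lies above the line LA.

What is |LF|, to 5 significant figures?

32.785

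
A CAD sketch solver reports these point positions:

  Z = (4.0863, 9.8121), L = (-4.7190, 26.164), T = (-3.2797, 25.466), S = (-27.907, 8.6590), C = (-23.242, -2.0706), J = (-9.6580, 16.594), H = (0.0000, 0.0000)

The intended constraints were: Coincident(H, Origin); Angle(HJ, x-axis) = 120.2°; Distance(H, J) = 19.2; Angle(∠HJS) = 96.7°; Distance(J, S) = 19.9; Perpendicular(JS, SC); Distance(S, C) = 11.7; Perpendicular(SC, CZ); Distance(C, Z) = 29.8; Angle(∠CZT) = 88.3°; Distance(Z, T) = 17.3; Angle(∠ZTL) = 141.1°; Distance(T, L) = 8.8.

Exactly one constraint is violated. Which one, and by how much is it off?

Distance(T, L) = 8.8 — off by 7.20.

H = (0.00, 0.00) ✓; HJ at 120.2° ✓; |HJ| = 19.20 ✓; ∠HJS = 96.70° ✓; |JS| = 19.90 ✓; ∠(JS, SC) = 90.00° ✓; |SC| = 11.70 ✓; ∠(SC, CZ) = 90.00° ✓; |CZ| = 29.80 ✓; ∠CZT = 88.30° ✓; |ZT| = 17.30 ✓; ∠ZTL = 141.1° ✓; |TL| = 1.600 ✗.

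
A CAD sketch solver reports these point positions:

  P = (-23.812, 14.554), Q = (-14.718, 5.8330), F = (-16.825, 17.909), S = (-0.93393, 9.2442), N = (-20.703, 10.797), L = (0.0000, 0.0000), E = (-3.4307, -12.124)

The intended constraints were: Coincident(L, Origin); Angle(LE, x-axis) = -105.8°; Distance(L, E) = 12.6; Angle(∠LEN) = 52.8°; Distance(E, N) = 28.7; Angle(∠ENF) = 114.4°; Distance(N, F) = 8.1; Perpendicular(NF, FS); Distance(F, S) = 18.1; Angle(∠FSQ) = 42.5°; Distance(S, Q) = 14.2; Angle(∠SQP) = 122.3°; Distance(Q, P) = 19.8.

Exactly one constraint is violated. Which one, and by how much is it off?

Distance(Q, P) = 19.8 — off by 7.20.

L = (0.00, 0.00) ✓; LE at -105.8° ✓; |LE| = 12.60 ✓; ∠LEN = 52.80° ✓; |EN| = 28.70 ✓; ∠ENF = 114.4° ✓; |NF| = 8.101 ✓; ∠(NF, FS) = 90.00° ✓; |FS| = 18.10 ✓; ∠FSQ = 42.50° ✓; |SQ| = 14.20 ✓; ∠SQP = 122.3° ✓; |QP| = 12.60 ✗.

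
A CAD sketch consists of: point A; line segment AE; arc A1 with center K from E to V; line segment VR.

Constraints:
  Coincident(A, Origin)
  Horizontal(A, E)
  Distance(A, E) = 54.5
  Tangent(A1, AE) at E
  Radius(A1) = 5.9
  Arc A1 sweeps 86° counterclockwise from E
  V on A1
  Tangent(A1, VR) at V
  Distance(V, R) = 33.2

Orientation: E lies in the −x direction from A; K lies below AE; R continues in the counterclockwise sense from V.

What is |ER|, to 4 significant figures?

39.47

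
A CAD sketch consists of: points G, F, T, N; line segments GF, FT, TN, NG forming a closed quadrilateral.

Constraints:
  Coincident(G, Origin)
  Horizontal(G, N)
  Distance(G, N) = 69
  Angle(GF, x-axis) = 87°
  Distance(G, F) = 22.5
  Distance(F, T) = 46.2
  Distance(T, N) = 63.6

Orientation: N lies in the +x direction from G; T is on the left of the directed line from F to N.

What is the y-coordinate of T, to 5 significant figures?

53.820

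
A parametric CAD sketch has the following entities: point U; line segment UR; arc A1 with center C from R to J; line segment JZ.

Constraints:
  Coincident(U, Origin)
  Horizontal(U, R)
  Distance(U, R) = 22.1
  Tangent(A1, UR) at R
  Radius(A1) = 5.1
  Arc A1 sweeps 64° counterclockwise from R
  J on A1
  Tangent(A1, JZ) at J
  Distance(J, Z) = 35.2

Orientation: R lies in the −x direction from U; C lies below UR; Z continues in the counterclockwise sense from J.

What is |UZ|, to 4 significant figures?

54.44

U is at the origin; UR is horizontal with |UR| = 22.1 and R on the −x side, so R = (-22.10, 0.000). The tangent condition forces CR to be normal to UR, so C = R + (0, -5.1) = (-22.10, -5.100). On A1, R sits at bearing 90° from C; a 64° counterclockwise sweep puts J at bearing 154°, so J = C + 5.1·(cos 154°, sin 154°) = (-26.68, -2.864). The tangent condition forces CJ to be normal to JZ, so JZ runs along (−sin 154°, cos 154°); with |JZ| = 35.2, Z = (-42.11, -34.50). Then |UZ| = |Z − U| = 54.44.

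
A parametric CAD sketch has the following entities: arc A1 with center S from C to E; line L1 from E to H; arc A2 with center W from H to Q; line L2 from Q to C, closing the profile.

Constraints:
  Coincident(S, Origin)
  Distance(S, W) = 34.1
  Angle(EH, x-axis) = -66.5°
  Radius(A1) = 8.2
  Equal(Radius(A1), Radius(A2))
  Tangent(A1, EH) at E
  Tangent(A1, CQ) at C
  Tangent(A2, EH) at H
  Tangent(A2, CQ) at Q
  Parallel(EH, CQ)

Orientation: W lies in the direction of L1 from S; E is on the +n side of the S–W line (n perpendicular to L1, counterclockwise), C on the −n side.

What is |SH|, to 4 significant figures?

35.07

The slot axis is L1's direction at -66.5°, so u = (cos -66.5°, sin -66.5°) = (0.3987, -0.9171) and n = (−sin -66.5°, cos -66.5°) = (0.9171, 0.3987). S is at the origin and W lies 34.1 along u from S, so W = 34.1·u = (13.60, -31.27). Tangency of A1 to both parallel lines with radius 8.2 puts E and C at S ± 8.2·n: E = (7.520, 3.270), C = (-7.520, -3.270). Equal radii place H and Q the same way about W: H = W + 8.2·n = (21.12, -28.00), Q = W − 8.2·n = (6.077, -34.54). Then |SH| = |H − S| = 35.07.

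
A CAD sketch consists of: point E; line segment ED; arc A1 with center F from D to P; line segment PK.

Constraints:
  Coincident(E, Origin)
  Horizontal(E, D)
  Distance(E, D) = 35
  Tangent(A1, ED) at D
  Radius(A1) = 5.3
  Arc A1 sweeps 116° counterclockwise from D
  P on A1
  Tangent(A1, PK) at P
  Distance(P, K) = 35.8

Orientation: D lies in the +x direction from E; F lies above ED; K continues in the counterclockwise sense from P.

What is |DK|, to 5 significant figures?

41.274

E is at the origin; ED is horizontal with |ED| = 35.0 and D on the +x side, so D = (35.000, 0.0000). Since A1 is tangent to ED there, FD ⟂ ED, so F = D + (0, 5.3) = (35.000, 5.3000). On A1, D sits at bearing -90° from F; a 116° counterclockwise sweep puts P at bearing 26°, so P = F + 5.3·(cos 26°, sin 26°) = (39.764, 7.6234). Tangency of A1 to PK means the radius FP is perpendicular to PK, so PK runs along (−sin 26°, cos 26°); with |PK| = 35.8, K = (24.070, 39.800). Then |DK| = |K − D| = 41.274.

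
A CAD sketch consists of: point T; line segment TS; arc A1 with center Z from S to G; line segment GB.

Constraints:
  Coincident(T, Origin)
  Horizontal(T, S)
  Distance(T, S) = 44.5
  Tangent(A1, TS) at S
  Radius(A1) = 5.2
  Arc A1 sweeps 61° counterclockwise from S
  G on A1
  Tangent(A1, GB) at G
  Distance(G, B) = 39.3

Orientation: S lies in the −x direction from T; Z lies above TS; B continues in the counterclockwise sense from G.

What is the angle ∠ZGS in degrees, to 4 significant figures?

59.50°

T is at the origin; TS is horizontal with |TS| = 44.5 and S on the −x side, so S = (-44.50, 0.000). A1 meets TS tangentially, so ZS is at right angles to TS, so Z = S + (0, 5.2) = (-44.50, 5.200). On A1, S sits at bearing -90° from Z; a 61° counterclockwise sweep puts G at bearing -29°, so G = Z + 5.2·(cos -29°, sin -29°) = (-39.95, 2.679). Then cos ∠ZGS = GZ·GS / (|GZ||GS|), giving 59.50°.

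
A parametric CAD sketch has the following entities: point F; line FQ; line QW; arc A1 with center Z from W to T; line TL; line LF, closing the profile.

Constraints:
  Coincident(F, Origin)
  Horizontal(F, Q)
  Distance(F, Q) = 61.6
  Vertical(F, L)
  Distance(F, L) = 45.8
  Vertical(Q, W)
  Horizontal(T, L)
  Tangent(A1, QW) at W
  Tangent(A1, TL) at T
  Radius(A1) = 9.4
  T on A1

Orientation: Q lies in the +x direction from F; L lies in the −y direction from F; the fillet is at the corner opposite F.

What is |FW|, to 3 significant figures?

71.6

F is at the origin; F and Q share the same y with |FQ| = 61.6 and Q on the +x side, so Q = (61.6, 0.00). F and L share the same x with |FL| = 45.8 and L on the −y side, so L = (0.00, -45.8). The virtual corner opposite F is at (61.6, -45.8). Since A1 is tangent to QW there, ZW ⟂ QW and since A1 is tangent to TL there, ZT ⟂ TL, with radius 9.4, so the center Z sits 9.4 in from both sides at Z = (52.2, -36.4). That places the tangent points at W = (61.6, -36.4) on QW and T = (52.2, -45.8) on TL. Then |FW| = |W − F| = 71.6.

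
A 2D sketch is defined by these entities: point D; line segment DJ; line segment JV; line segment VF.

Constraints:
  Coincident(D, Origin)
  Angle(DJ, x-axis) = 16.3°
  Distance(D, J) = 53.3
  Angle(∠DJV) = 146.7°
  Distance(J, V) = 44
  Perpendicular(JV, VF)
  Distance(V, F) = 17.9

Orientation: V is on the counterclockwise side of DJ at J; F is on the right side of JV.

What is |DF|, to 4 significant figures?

100.3

D is at the origin; DJ runs at 16.3° with length 53.3, so J = 53.3·(cos 16.3°, sin 16.3°) = (51.16, 14.96). ∠DJV = 146.7°, so JV runs at 16.3° + (180° − 146.7°) = 49.60° from the x-axis; with |JV| = 44.0, V = J + 44.0·(cos 49.60°, sin 49.60°) = (79.67, 48.47). JV ⟂ VF; with |VF| = 17.9 on the right of JV, F = V + 17.9·(0.7615, -0.6481) = (93.31, 36.87). Then |DF| = |F − D| = 100.3.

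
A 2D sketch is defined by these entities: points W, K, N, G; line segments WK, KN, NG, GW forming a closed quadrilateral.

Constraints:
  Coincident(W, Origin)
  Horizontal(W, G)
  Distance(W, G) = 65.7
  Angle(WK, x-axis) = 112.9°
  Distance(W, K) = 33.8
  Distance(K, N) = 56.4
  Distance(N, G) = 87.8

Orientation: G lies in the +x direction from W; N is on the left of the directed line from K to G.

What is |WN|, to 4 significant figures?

78.71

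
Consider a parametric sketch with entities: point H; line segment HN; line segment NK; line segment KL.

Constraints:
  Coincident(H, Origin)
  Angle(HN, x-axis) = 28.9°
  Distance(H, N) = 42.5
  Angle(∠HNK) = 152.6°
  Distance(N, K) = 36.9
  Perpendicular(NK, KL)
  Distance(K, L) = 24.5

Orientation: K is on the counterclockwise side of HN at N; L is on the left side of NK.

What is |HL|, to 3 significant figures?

74.8

H is at the origin; HN runs at 28.9° with length 42.5, so N = 42.5·(cos 28.9°, sin 28.9°) = (37.2, 20.5). ∠HNK = 152.6°, so NK runs at 28.9° + (180° − 152.6°) = 56.3° from the x-axis; with |NK| = 36.9, K = N + 36.9·(cos 56.3°, sin 56.3°) = (57.7, 51.2). NK is perpendicular to KL; with |KL| = 24.5 on the left of NK, L = K + 24.5·(-0.832, 0.555) = (37.3, 64.8). Then |HL| = |L − H| = 74.8.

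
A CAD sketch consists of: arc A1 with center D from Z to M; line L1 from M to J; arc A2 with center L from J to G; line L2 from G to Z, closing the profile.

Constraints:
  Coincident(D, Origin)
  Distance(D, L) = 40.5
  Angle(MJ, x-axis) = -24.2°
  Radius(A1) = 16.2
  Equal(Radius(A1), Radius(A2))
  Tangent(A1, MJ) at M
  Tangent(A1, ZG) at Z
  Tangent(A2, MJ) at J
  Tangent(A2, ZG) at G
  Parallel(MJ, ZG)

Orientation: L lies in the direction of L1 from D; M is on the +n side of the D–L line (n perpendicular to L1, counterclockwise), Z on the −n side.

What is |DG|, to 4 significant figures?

43.62

The slot axis is L1's direction at -24.2°, so u = (cos -24.2°, sin -24.2°) = (0.9121, -0.4099) and n = (−sin -24.2°, cos -24.2°) = (0.4099, 0.9121). D is at the origin and L lies 40.5 along u from D, so L = 40.5·u = (36.94, -16.60). Tangency of A1 to both parallel lines with radius 16.2 puts M and Z at D ± 16.2·n: M = (6.641, 14.78), Z = (-6.641, -14.78). Equal radii place J and G the same way about L: J = L + 16.2·n = (43.58, -1.826), G = L − 16.2·n = (30.30, -31.38). Then |DG| = |G − D| = 43.62.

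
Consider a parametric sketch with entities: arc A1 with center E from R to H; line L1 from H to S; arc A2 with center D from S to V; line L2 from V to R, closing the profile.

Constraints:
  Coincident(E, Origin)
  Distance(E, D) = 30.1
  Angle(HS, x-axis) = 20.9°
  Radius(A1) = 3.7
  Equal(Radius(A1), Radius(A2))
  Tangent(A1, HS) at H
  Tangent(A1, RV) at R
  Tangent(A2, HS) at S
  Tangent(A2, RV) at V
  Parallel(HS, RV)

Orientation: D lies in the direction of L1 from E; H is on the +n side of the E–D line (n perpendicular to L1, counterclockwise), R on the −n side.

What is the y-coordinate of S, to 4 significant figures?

14.19

The slot axis is L1's direction at 20.9°, so u = (cos 20.9°, sin 20.9°) = (0.9342, 0.3567) and n = (−sin 20.9°, cos 20.9°) = (-0.3567, 0.9342). E is at the origin and D lies 30.1 along u from E, so D = 30.1·u = (28.12, 10.74). Tangency of A1 to both parallel lines with radius 3.7 puts H and R at E ± 3.7·n: H = (-1.320, 3.457), R = (1.320, -3.457). Equal radii place S and V the same way about D: S = D + 3.7·n = (26.80, 14.19), V = D − 3.7·n = (29.44, 7.281). So S.y = 14.19.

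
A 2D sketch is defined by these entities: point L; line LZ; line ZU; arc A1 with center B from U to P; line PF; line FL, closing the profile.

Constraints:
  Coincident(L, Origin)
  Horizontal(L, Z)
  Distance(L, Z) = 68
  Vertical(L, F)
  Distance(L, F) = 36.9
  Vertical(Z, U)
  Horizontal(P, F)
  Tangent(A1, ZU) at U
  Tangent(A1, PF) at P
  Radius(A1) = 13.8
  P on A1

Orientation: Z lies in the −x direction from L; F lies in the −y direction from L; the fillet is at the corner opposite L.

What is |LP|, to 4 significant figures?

65.57

The virtual corner opposite L is at (-68.00, -36.90). The tangent condition forces BU to be normal to ZU and tangency of A1 to PF means the radius BP is perpendicular to PF, with radius 13.8, so the center B sits 13.8 in from both sides at B = (-54.20, -23.10). That places the tangent points at U = (-68.00, -23.10) on ZU and P = (-54.20, -36.90) on PF. Then |LP| = |P − L| = 65.57.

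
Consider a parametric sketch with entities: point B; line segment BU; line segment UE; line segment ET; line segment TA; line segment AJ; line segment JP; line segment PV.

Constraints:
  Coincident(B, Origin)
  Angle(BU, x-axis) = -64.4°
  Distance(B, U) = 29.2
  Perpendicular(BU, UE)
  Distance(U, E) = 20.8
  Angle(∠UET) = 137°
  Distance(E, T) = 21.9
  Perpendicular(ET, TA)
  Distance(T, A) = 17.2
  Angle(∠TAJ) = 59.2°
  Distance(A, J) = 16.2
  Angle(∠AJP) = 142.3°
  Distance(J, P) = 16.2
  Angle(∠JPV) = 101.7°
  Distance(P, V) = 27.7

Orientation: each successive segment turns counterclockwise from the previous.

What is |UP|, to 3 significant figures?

26.7

B is at the origin; BU runs at -64.4° with length 29.2, so U = (12.6, -26.3). The perpendicularity gives UE at right angles to BU, so UE runs at 25.6°; with |UE| = 20.8, E = (31.4, -17.3). ∠UET = 137.0° gives ET at 68.6° from the x-axis; with |ET| = 21.9, T = (39.4, 3.04). ET is perpendicular to TA, so TA runs at 159°; with |TA| = 17.2, A = (23.4, 9.32). ∠TAJ = 59.2° gives AJ at -80.6° from the x-axis; with |AJ| = 16.2, J = (26.0, -6.66). ∠AJP = 142.3° gives JP at -42.9° from the x-axis; with |JP| = 16.2, P = (37.9, -17.7). Then |UP| = |P − U| = 26.7.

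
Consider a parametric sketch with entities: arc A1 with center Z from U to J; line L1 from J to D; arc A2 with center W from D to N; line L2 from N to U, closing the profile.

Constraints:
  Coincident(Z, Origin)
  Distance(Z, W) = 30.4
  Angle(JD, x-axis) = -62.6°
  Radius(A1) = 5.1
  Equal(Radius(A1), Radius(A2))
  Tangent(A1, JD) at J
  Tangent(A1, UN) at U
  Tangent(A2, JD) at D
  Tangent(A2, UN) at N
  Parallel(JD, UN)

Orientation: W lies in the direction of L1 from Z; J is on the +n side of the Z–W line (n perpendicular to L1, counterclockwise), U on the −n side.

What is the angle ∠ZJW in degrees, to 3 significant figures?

80.5°

Z is at the origin and W lies 30.4 along u from Z, so W = 30.4·u = (14.0, -27.0). Tangency of A1 to both parallel lines with radius 5.1 puts J and U at Z ± 5.1·n: J = (4.53, 2.35), U = (-4.53, -2.35). Then cos ∠ZJW = JZ·JW / (|JZ||JW|), giving 80.5°.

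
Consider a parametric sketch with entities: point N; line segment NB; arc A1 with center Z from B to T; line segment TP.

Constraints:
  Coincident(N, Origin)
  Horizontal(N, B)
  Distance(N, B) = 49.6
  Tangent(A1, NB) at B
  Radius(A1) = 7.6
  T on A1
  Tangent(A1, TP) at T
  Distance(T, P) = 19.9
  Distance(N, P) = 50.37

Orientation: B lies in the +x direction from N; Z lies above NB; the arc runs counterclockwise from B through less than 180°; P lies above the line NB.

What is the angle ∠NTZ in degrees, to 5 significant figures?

28.488°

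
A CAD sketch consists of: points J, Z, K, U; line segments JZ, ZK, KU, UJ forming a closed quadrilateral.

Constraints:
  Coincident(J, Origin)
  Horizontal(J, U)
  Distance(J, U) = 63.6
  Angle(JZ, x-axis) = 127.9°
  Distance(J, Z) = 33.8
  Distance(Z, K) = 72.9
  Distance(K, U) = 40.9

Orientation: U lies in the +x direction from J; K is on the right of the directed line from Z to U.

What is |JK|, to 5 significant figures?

39.610

Checks: |ZK| = 72.90 ✓; |KU| = 40.90 ✓.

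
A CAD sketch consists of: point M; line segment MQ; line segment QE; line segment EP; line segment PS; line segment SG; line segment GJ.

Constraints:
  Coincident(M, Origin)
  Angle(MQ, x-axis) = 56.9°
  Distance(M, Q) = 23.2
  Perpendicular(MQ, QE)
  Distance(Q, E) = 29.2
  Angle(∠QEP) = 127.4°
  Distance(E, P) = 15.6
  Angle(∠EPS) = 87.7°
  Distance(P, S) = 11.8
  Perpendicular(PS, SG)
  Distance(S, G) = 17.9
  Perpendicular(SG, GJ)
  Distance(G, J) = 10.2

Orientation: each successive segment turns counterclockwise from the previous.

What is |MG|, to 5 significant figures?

26.442

∠EPS = 87.7° gives PS at -68.200° from the x-axis; with |PS| = 11.8, S = (-22.115, 19.218). PS is perpendicular to SG, so SG runs at 21.800°; with |SG| = 17.9, G = (-5.4950, 25.865). Then |MG| = |G − M| = 26.442.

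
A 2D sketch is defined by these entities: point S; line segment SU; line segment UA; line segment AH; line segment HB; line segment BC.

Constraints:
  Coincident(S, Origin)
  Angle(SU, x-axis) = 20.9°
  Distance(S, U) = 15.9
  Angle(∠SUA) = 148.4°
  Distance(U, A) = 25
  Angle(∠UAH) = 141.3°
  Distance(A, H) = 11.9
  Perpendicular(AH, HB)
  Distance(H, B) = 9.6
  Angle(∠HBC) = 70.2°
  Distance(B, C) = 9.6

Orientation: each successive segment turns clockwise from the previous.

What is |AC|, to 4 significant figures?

6.966

S is at the origin; SU runs at 20.9° with length 15.9, so U = (14.85, 5.672). ∠SUA = 148.4° gives UA at -10.70° from the x-axis; with |UA| = 25.0, A = (39.42, 1.030). ∠UAH = 141.3° gives AH at -49.40° from the x-axis; with |AH| = 11.9, H = (47.16, -8.005). AH is perpendicular to HB, so HB runs at -139.4°; with |HB| = 9.6, B = (39.87, -14.25). ∠HBC = 70.2° gives BC at 110.8° from the x-axis; with |BC| = 9.6, C = (36.47, -5.278). Then |AC| = |C − A| = 6.966.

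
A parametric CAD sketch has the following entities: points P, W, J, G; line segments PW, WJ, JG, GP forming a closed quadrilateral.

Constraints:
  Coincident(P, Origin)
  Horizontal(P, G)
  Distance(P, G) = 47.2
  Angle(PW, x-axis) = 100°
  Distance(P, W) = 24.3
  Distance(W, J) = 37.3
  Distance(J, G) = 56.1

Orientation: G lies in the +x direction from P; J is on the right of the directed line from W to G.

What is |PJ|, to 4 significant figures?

15.13

Checks: |WJ| = 37.30 ✓; |JG| = 56.10 ✓.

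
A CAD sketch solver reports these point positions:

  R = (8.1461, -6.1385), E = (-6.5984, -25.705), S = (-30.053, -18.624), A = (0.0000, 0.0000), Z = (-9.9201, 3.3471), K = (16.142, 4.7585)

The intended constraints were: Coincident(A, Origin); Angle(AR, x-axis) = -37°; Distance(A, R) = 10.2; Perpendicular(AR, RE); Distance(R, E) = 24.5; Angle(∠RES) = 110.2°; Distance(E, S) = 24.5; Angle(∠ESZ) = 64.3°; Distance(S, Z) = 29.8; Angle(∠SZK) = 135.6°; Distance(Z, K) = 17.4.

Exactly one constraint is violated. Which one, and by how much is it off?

Distance(Z, K) = 17.4 — off by 8.70.

A = (0.00, 0.00) ✓; AR at -37.00° ✓; |AR| = 10.20 ✓; ∠(AR, RE) = 90.00° ✓; |RE| = 24.50 ✓; ∠RES = 110.2° ✓; |ES| = 24.50 ✓; ∠ESZ = 64.30° ✓; |SZ| = 29.80 ✓; ∠SZK = 135.6° ✓; |ZK| = 26.10 ✗.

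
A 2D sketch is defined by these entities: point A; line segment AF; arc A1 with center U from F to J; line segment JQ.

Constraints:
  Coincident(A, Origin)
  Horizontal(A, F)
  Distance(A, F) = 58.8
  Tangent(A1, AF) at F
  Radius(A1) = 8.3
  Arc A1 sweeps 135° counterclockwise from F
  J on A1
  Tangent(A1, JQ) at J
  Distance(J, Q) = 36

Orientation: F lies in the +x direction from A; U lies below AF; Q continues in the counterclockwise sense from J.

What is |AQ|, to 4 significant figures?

87.83

A is at the origin; AF is horizontal with |AF| = 58.8 and F on the +x side, so F = (58.80, 0.000). A1 meets AF tangentially, so UF is at right angles to AF, so U = F + (0, -8.3) = (58.80, -8.300). On A1, F sits at bearing 90° from U; a 135° counterclockwise sweep puts J at bearing 225°, so J = U + 8.3·(cos 225°, sin 225°) = (52.93, -14.17). Tangency of A1 to JQ means the radius UJ is perpendicular to JQ, so JQ runs along (−sin 225°, cos 225°); with |JQ| = 36.0, Q = (78.39, -39.62). Then |AQ| = |Q − A| = 87.83.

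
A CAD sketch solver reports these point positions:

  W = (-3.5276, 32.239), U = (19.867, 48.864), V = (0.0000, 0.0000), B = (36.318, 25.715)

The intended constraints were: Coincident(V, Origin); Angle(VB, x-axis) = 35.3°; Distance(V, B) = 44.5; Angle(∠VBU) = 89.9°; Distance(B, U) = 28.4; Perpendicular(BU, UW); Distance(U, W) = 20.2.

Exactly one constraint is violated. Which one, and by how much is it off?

Distance(U, W) = 20.2 — off by 8.50.

V = (0.00, 0.00) ✓; VB at 35.30° ✓; |VB| = 44.50 ✓; ∠VBU = 89.90° ✓; |BU| = 28.40 ✓; ∠(BU, UW) = 90.00° ✓; |UW| = 28.70 ✗.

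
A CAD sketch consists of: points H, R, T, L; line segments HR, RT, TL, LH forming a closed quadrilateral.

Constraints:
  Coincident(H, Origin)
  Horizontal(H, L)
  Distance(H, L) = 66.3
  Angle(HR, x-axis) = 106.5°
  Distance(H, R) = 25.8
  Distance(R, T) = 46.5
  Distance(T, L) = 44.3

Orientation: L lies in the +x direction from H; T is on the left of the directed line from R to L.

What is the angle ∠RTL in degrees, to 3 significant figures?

118°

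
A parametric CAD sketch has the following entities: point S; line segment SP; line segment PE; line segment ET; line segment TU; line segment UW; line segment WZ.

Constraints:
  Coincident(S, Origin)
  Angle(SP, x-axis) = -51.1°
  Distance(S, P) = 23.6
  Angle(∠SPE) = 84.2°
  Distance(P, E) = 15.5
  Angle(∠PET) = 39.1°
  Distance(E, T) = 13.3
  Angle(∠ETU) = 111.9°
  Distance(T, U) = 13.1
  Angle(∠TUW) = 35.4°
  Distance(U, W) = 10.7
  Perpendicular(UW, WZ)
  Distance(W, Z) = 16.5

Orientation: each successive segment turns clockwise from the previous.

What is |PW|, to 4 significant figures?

4.435

∠ETU = 111.9° gives TU at 4.100° from the x-axis; with |TU| = 13.1, U = (18.97, -13.23). ∠TUW = 35.4° gives UW at -140.5° from the x-axis; with |UW| = 10.7, W = (10.71, -20.04). Then |PW| = |W − P| = 4.435.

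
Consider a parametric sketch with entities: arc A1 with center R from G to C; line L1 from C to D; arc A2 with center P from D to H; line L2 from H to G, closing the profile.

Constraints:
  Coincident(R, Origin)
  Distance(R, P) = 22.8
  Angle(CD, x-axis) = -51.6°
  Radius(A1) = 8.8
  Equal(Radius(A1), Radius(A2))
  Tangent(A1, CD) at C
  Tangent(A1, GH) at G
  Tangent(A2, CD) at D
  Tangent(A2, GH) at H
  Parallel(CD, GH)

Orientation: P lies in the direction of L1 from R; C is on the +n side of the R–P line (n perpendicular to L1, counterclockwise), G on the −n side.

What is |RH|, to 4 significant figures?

24.44

Tangency of A1 to both parallel lines with radius 8.8 puts C and G at R ± 8.8·n: C = (6.897, 5.466), G = (-6.897, -5.466). Equal radii place D and H the same way about P: D = P + 8.8·n = (21.06, -12.40), H = P − 8.8·n = (7.266, -23.33). Then |RH| = |H − R| = 24.44.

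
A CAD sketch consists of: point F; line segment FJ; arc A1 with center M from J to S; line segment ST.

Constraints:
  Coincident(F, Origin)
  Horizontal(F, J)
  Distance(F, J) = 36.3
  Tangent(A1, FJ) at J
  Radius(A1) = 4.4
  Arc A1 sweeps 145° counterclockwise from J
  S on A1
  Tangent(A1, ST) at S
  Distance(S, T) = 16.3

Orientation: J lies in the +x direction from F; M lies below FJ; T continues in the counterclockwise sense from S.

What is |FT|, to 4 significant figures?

50.22

F is at the origin; FJ is horizontal with |FJ| = 36.3 and J on the +x side, so J = (36.30, 0.000). Since A1 is tangent to FJ there, MJ ⟂ FJ, so M = J + (0, -4.4) = (36.30, -4.400). On A1, J sits at bearing 90° from M; a 145° counterclockwise sweep puts S at bearing 235°, so S = M + 4.4·(cos 235°, sin 235°) = (33.78, -8.004). Since A1 is tangent to ST there, MS ⟂ ST, so ST runs along (−sin 235°, cos 235°); with |ST| = 16.3, T = (47.13, -17.35). Then |FT| = |T − F| = 50.22.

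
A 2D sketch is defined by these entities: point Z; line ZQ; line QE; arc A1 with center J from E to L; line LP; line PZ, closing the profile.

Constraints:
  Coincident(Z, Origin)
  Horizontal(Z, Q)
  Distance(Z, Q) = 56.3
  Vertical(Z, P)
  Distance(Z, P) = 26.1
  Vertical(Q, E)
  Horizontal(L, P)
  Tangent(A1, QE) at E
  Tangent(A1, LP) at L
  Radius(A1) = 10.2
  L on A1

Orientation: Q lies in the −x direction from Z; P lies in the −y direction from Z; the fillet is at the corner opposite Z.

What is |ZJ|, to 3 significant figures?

48.8

Z is at the origin; Z and Q share the same y with |ZQ| = 56.3 and Q on the −x side, so Q = (-56.3, 0.00). Z and P share the same x with |ZP| = 26.1 and P on the −y side, so P = (0.00, -26.1). The virtual corner opposite Z is at (-56.3, -26.1). Tangency of A1 to QE means the radius JE is perpendicular to QE and the tangent condition forces JL to be normal to LP, with radius 10.2, so the center J sits 10.2 in from both sides at J = (-46.1, -15.9). Then |ZJ| = |J − Z| = 48.8.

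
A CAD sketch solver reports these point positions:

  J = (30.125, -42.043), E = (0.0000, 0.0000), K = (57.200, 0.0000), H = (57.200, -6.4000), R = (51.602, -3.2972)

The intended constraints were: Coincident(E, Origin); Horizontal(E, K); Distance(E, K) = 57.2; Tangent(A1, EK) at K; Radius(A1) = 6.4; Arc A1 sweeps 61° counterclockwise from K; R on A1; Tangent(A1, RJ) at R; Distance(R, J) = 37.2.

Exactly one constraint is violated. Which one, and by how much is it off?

Distance(R, J) = 37.2 — off by 7.10.

E = (0.00, 0.00) ✓; E.y = 0.00, K.y = 0.00 ✓; |EK| = 57.20 ✓; ∠(HK, KE) = 90.00° ✓; |HK| = 6.400 ✓; bearing(H→R) − bearing(H→K) = 61.00° ✓; |HR| = 6.400 ✓; ∠(HR, RJ) = 90.00° ✓; |RJ| = 44.30 ✗.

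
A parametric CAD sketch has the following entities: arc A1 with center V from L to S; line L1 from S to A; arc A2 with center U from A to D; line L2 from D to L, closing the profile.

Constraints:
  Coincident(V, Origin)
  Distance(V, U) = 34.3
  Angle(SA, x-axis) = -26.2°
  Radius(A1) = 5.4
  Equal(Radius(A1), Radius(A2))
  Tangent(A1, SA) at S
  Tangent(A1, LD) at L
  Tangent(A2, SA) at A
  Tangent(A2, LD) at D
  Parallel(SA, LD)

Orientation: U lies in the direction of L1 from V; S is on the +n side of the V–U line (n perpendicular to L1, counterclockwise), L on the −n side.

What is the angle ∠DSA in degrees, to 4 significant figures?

17.48°

Tangency of A1 to both parallel lines with radius 5.4 puts S and L at V ± 5.4·n: S = (2.384, 4.845), L = (-2.384, -4.845). Equal radii place A and D the same way about U: A = U + 5.4·n = (33.16, -10.30), D = U − 5.4·n = (28.39, -19.99). Then cos ∠DSA = SD·SA / (|SD||SA|), giving 17.48°.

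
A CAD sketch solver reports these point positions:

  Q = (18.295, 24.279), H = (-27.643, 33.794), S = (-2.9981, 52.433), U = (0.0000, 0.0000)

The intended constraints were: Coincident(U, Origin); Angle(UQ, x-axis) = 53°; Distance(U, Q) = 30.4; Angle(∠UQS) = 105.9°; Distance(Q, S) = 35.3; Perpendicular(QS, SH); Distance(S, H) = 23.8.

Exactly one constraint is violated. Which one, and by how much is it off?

Distance(S, H) = 23.8 — off by 7.10.

U = (0.00, 0.00) ✓; UQ at 53.00° ✓; |UQ| = 30.40 ✓; ∠UQS = 105.9° ✓; |QS| = 35.30 ✓; ∠(QS, SH) = 90.00° ✓; |SH| = 30.90 ✗.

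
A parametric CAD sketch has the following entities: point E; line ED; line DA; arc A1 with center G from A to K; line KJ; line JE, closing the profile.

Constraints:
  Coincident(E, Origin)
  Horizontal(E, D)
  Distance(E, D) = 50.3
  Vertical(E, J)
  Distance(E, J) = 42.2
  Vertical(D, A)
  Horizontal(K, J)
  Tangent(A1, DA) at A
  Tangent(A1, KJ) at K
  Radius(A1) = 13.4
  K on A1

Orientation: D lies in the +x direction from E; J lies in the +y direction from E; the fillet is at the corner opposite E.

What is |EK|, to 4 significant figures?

56.06

E is at the origin; E and D share the same y with |ED| = 50.3 and D on the +x side, so D = (50.30, 0.000). E and J share the same x with |EJ| = 42.2 and J on the +y side, so J = (0.000, 42.20). The virtual corner opposite E is at (50.30, 42.20). The tangent condition forces GA to be normal to DA and tangency of A1 to KJ means the radius GK is perpendicular to KJ, with radius 13.4, so the center G sits 13.4 in from both sides at G = (36.90, 28.80). That places the tangent points at A = (50.30, 28.80) on DA and K = (36.90, 42.20) on KJ. Then |EK| = |K − E| = 56.06.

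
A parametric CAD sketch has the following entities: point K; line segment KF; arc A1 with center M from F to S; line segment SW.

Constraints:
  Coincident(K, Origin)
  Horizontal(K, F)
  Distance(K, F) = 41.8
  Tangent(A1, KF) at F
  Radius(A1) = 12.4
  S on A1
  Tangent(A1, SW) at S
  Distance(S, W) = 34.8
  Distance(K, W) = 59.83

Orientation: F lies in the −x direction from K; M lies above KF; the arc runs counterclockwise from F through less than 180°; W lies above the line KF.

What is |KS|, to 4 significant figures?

32.81

Checks: |MS| = 12.40 ✓; ∠(MS, SW) = 90.00° ✓; |SW| = 34.80 ✓; |KW| = 59.83 ✓.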